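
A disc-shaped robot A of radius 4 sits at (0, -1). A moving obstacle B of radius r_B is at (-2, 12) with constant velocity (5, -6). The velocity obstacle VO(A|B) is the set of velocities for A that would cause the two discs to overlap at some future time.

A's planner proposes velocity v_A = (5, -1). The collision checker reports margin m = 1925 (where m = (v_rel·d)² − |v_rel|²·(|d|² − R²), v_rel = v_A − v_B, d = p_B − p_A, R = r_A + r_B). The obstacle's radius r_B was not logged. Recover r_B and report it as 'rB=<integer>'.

m = 1925
d = (-2, 13);  v_rel = (0, 5),  |v_rel|² = 25
v_rel×d = (0)·(13) − (5)·(-2) = 10
since m = R²·25 − 10²:  R² = (100 + 1925) / 25 = 81
R = √81 = 9  ⇒  r_B = 9 − 4 = 5

rB=5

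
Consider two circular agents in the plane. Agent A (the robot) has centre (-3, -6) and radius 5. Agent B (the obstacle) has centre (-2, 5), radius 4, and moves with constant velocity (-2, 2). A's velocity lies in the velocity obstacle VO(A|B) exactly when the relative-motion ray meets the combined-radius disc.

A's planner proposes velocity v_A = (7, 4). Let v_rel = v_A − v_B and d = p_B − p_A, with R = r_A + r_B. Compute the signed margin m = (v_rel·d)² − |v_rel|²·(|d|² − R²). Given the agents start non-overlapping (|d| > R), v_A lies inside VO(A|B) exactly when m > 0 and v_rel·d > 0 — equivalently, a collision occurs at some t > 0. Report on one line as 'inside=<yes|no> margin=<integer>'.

d = (1, 11),  |d|² = 122;  R = 5+4 = 9,  c = 122−9² = 41
v_rel = (9, 2),  |v_rel|² = 85;  v_rel·d = (9)·(1) + (2)·(11) = 31
85·t² − 62·t + 41 = 0  ⇒  m = 31² − 85·41 = -2524
m = -2524 < 0,  v_rel·d = 31 > 0  ⇒  outside

inside=no margin=-2524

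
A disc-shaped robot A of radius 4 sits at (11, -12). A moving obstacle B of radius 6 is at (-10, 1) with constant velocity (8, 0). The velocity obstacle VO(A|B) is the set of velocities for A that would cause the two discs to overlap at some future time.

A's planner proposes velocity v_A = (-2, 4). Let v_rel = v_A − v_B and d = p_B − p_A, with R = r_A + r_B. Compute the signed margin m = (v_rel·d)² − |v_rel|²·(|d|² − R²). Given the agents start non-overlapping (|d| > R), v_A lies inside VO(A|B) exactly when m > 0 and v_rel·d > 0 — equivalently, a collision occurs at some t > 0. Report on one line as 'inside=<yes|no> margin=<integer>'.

d = (-21, 13),  |d|² = 610;  R = 4+6 = 10,  c = 610−10² = 510
v_rel = (-10, 4),  |v_rel|² = 116;  v_rel·d = (-10)·(-21) + (4)·(13) = 262
116·t² − 524·t + 510 = 0  ⇒  m = 262² − 116·510 = 9484
m = 9484 > 0,  v_rel·d = 262 > 0  ⇒  inside

inside=yes margin=9484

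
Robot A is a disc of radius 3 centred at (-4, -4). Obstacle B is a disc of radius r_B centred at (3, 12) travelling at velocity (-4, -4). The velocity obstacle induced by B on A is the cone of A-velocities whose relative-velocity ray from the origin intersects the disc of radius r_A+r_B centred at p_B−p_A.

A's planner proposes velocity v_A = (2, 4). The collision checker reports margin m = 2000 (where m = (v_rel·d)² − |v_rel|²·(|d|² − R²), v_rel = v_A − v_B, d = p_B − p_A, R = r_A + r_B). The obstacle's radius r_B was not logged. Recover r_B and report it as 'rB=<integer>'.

m = 2000
d = (7, 16);  v_rel = (6, 8),  |v_rel|² = 100
v_rel×d = (6)·(16) − (8)·(7) = 40
since m = R²·100 − 40²:  R² = (1600 + 2000) / 100 = 36
R = √36 = 6  ⇒  r_B = 6 − 3 = 3

rB=3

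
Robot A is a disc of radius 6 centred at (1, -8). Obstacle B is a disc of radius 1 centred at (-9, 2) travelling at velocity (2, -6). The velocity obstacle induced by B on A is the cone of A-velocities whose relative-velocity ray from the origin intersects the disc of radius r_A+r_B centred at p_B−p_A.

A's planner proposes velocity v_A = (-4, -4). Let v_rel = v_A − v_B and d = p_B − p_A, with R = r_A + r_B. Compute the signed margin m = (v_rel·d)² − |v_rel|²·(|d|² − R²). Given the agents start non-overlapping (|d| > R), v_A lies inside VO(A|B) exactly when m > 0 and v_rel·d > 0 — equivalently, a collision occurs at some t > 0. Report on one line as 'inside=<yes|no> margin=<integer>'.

d = (-10, 10),  |d|² = 200;  R = 6+1 = 7,  c = 200−7² = 151
v_rel = (-6, 2),  |v_rel|² = 40;  v_rel·d = (-6)·(-10) + (2)·(10) = 80
40·t² − 160·t + 151 = 0  ⇒  m = 80² − 40·151 = 360
m = 360 > 0,  v_rel·d = 80 > 0  ⇒  inside

inside=yes margin=360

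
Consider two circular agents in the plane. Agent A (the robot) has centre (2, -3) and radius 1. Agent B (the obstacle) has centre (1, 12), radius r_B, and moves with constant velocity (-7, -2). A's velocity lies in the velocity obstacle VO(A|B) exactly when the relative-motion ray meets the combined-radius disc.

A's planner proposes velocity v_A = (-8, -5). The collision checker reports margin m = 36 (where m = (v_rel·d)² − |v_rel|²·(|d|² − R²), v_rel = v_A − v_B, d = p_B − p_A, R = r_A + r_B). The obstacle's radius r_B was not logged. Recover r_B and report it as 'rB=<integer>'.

m = 36
d = (-1, 15);  v_rel = (-1, -3),  |v_rel|² = 10
v_rel×d = (-1)·(15) − (-3)·(-1) = -18
since m = R²·10 − (-18)²:  R² = (324 + 36) / 10 = 36
R = √36 = 6  ⇒  r_B = 6 − 1 = 5

rB=5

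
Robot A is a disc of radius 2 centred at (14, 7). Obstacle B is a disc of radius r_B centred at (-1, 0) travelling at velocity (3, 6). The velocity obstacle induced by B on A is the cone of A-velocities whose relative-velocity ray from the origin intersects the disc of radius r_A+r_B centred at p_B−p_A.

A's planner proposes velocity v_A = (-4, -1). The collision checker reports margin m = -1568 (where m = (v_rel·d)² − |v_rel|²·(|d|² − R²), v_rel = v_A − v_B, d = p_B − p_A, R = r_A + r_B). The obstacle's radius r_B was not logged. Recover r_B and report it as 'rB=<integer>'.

m = -1568
d = (-15, -7);  v_rel = (-7, -7),  |v_rel|² = 98
v_rel×d = (-7)·(-7) − (-7)·(-15) = -56
since m = R²·98 − (-56)²:  R² = (3136 + -1568) / 98 = 16
R = √16 = 4  ⇒  r_B = 4 − 2 = 2

rB=2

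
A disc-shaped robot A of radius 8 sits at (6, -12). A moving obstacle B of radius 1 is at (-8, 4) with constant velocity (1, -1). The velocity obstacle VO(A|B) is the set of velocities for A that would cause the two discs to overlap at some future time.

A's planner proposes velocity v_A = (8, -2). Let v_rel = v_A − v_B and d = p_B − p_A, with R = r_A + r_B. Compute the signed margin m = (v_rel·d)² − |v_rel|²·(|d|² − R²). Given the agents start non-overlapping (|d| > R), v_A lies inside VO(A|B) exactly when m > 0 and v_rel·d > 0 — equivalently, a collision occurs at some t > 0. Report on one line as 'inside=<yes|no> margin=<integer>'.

d = (-14, 16),  |d|² = 452;  R = 8+1 = 9,  c = 452−9² = 371
v_rel = (7, -1),  |v_rel|² = 50;  v_rel·d = (7)·(-14) + (-1)·(16) = -114
50·t² + 228·t + 371 = 0  ⇒  m = (-114)² − 50·371 = -5554
m = -5554 < 0,  v_rel·d = -114 < 0  ⇒  outside

inside=no margin=-5554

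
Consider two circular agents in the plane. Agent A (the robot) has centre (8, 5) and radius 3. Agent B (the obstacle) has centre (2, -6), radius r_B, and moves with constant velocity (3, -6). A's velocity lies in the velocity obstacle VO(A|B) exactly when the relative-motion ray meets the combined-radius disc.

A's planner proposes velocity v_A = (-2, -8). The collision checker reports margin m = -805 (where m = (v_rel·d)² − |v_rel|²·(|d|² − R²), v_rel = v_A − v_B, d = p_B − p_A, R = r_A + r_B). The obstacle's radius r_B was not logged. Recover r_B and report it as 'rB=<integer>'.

m = -805
d = (-6, -11);  v_rel = (-5, -2),  |v_rel|² = 29
v_rel×d = (-5)·(-11) − (-2)·(-6) = 43
since m = R²·29 − 43²:  R² = (1849 + -805) / 29 = 36
R = √36 = 6  ⇒  r_B = 6 − 3 = 3

rB=3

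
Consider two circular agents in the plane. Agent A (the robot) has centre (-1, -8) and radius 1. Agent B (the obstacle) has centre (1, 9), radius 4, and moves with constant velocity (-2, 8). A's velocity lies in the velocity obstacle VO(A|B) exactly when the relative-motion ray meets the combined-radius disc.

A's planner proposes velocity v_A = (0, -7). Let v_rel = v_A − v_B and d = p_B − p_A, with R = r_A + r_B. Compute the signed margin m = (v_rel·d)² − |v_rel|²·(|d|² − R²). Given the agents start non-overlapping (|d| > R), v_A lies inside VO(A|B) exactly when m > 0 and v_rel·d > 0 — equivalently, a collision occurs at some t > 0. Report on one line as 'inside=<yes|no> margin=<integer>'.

d = (2, 17),  |d|² = 293;  R = 1+4 = 5,  c = 293−5² = 268
v_rel = (2, -15),  |v_rel|² = 229;  v_rel·d = (2)·(2) + (-15)·(17) = -251
229·t² + 502·t + 268 = 0  ⇒  m = (-251)² − 229·268 = 1629
m = 1629 > 0,  v_rel·d = -251 < 0  ⇒  outside

inside=no margin=1629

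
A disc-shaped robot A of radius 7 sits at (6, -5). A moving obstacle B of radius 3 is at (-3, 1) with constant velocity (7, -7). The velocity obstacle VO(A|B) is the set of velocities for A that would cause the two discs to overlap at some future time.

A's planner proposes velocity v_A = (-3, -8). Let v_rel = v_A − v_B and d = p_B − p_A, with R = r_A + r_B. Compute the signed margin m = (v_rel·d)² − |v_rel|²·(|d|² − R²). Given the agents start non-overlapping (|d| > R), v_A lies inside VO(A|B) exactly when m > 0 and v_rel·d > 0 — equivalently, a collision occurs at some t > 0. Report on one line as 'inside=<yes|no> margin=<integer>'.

d = (-9, 6),  |d|² = 117;  R = 7+3 = 10,  c = 117−10² = 17
v_rel = (-10, -1),  |v_rel|² = 101;  v_rel·d = (-10)·(-9) + (-1)·(6) = 84
101·t² − 168·t + 17 = 0  ⇒  m = 84² − 101·17 = 5339
m = 5339 > 0,  v_rel·d = 84 > 0  ⇒  inside

inside=yes margin=5339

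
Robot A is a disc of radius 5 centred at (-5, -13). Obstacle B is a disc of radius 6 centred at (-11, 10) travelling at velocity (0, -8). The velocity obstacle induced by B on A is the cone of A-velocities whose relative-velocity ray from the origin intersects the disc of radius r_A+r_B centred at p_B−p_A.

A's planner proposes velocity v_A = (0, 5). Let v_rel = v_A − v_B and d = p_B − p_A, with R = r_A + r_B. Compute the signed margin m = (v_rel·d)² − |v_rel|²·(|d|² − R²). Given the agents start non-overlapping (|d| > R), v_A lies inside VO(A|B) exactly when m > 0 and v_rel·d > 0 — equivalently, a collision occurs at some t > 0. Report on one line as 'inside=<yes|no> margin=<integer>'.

d = (-6, 23),  |d|² = 565;  R = 5+6 = 11,  c = 565−11² = 444
v_rel = (0, 13),  |v_rel|² = 169;  v_rel·d = (0)·(-6) + (13)·(23) = 299
169·t² − 598·t + 444 = 0  ⇒  m = 299² − 169·444 = 14365
m = 14365 > 0,  v_rel·d = 299 > 0  ⇒  inside

inside=yes margin=14365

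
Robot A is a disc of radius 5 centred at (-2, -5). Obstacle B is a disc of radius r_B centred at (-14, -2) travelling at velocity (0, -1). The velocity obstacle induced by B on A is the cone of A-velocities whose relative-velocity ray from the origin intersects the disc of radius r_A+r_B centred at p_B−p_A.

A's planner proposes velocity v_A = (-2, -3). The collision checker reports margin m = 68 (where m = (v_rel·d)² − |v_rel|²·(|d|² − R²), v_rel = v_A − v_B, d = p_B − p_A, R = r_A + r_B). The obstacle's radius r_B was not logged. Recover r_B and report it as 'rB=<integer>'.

m = 68
d = (-12, 3);  v_rel = (-2, -2),  |v_rel|² = 8
v_rel×d = (-2)·(3) − (-2)·(-12) = -30
since m = R²·8 − (-30)²:  R² = (900 + 68) / 8 = 121
R = √121 = 11  ⇒  r_B = 11 − 5 = 6

rB=6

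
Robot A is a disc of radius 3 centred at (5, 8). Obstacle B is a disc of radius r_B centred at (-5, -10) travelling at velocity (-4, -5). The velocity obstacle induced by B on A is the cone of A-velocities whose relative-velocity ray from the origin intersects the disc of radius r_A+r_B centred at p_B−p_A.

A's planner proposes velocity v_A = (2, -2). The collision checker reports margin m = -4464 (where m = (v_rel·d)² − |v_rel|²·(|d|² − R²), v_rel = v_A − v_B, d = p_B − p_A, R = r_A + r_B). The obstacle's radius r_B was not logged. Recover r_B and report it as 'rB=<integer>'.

m = -4464
d = (-10, -18);  v_rel = (6, 3),  |v_rel|² = 45
v_rel×d = (6)·(-18) − (3)·(-10) = -78
since m = R²·45 − (-78)²:  R² = (6084 + -4464) / 45 = 36
R = √36 = 6  ⇒  r_B = 6 − 3 = 3

rB=3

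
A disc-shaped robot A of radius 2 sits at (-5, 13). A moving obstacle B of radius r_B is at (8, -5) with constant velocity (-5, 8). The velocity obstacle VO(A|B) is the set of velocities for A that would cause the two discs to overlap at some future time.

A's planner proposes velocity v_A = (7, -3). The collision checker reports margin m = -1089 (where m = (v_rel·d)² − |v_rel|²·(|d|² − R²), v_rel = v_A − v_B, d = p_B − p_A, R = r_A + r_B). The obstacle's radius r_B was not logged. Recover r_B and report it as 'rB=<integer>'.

m = -1089
d = (13, -18);  v_rel = (12, -11),  |v_rel|² = 265
v_rel×d = (12)·(-18) − (-11)·(13) = -73
since m = R²·265 − (-73)²:  R² = (5329 + -1089) / 265 = 16
R = √16 = 4  ⇒  r_B = 4 − 2 = 2

rB=2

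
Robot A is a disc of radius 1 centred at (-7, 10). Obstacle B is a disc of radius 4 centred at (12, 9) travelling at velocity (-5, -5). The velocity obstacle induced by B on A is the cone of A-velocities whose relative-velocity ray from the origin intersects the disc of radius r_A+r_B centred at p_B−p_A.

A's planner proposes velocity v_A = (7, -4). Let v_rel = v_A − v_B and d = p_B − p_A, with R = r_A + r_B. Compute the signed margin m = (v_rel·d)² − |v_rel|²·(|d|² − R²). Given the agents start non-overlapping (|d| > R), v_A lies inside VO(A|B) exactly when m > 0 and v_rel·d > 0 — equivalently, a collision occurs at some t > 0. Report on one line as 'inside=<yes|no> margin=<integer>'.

d = (19, -1),  |d|² = 362;  R = 1+4 = 5,  c = 362−5² = 337
v_rel = (12, 1),  |v_rel|² = 145;  v_rel·d = (12)·(19) + (1)·(-1) = 227
145·t² − 454·t + 337 = 0  ⇒  m = 227² − 145·337 = 2664
m = 2664 > 0,  v_rel·d = 227 > 0  ⇒  inside

inside=yes margin=2664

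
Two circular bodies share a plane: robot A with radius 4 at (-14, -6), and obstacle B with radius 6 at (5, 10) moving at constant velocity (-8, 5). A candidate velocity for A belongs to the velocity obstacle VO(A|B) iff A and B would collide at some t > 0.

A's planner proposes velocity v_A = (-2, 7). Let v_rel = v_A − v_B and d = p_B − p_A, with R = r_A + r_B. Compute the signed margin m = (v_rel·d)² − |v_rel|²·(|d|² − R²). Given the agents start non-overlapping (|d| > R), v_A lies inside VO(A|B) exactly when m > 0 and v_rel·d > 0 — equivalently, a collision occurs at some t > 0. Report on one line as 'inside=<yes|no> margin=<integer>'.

d = (19, 16),  |d|² = 617;  R = 4+6 = 10,  c = 617−10² = 517
v_rel = (6, 2),  |v_rel|² = 40;  v_rel·d = (6)·(19) + (2)·(16) = 146
40·t² − 292·t + 517 = 0  ⇒  m = 146² − 40·517 = 636
m = 636 > 0,  v_rel·d = 146 > 0  ⇒  inside

inside=yes margin=636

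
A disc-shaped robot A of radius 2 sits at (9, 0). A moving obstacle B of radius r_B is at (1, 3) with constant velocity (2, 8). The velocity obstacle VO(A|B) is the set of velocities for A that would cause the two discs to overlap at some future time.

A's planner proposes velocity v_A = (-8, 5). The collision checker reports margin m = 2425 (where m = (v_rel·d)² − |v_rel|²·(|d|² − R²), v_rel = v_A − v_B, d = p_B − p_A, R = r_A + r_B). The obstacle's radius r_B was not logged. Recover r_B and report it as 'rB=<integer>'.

m = 2425
d = (-8, 3);  v_rel = (-10, -3),  |v_rel|² = 109
v_rel×d = (-10)·(3) − (-3)·(-8) = -54
since m = R²·109 − (-54)²:  R² = (2916 + 2425) / 109 = 49
R = √49 = 7  ⇒  r_B = 7 − 2 = 5

rB=5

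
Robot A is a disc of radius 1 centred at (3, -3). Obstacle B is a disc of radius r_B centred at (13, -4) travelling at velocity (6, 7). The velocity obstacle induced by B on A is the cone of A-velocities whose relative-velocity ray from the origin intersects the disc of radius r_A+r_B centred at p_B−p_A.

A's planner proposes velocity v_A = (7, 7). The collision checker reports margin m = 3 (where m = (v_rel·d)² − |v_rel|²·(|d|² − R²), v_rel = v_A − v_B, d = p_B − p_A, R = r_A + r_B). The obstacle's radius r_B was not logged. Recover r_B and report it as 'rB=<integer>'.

m = 3
d = (10, -1);  v_rel = (1, 0),  |v_rel|² = 1
v_rel×d = (1)·(-1) − (0)·(10) = -1
since m = R²·1 − (-1)²:  R² = (1 + 3) / 1 = 4
R = √4 = 2  ⇒  r_B = 2 − 1 = 1

rB=1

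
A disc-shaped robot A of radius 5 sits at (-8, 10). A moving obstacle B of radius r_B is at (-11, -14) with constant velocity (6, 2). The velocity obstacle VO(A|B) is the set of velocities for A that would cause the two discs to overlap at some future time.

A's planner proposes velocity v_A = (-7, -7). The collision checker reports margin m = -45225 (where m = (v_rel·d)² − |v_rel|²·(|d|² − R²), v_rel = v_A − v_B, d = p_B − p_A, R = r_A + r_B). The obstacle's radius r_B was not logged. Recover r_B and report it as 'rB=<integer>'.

m = -45225
d = (-3, -24);  v_rel = (-13, -9),  |v_rel|² = 250
v_rel×d = (-13)·(-24) − (-9)·(-3) = 285
since m = R²·250 − 285²:  R² = (81225 + -45225) / 250 = 144
R = √144 = 12  ⇒  r_B = 12 − 5 = 7

rB=7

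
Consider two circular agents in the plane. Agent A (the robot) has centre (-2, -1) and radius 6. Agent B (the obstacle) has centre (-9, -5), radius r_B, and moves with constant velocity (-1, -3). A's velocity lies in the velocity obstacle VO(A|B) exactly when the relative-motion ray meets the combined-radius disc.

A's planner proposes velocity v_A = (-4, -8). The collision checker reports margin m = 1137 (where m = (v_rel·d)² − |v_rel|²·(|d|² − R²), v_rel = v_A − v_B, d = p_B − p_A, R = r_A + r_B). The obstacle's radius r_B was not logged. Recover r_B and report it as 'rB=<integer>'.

m = 1137
d = (-7, -4);  v_rel = (-3, -5),  |v_rel|² = 34
v_rel×d = (-3)·(-4) − (-5)·(-7) = -23
since m = R²·34 − (-23)²:  R² = (529 + 1137) / 34 = 49
R = √49 = 7  ⇒  r_B = 7 − 6 = 1

rB=1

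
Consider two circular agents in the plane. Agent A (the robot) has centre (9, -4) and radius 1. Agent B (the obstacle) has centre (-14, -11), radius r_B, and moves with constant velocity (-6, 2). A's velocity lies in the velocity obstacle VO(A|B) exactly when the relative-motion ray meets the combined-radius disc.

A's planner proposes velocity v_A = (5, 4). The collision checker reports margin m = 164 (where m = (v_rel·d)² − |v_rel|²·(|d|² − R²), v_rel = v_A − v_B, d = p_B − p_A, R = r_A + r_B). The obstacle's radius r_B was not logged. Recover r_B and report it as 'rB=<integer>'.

m = 164
d = (-23, -7);  v_rel = (11, 2),  |v_rel|² = 125
v_rel×d = (11)·(-7) − (2)·(-23) = -31
since m = R²·125 − (-31)²:  R² = (961 + 164) / 125 = 9
R = √9 = 3  ⇒  r_B = 3 − 1 = 2

rB=2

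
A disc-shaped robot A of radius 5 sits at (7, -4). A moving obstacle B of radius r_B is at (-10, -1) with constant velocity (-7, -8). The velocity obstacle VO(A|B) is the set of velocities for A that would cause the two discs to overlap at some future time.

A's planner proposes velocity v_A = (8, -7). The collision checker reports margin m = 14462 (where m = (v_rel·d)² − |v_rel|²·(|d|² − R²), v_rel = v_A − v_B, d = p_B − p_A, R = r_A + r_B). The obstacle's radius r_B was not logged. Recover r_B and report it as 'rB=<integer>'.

m = 14462
d = (-17, 3);  v_rel = (15, 1),  |v_rel|² = 226
v_rel×d = (15)·(3) − (1)·(-17) = 62
since m = R²·226 − 62²:  R² = (3844 + 14462) / 226 = 81
R = √81 = 9  ⇒  r_B = 9 − 5 = 4

rB=4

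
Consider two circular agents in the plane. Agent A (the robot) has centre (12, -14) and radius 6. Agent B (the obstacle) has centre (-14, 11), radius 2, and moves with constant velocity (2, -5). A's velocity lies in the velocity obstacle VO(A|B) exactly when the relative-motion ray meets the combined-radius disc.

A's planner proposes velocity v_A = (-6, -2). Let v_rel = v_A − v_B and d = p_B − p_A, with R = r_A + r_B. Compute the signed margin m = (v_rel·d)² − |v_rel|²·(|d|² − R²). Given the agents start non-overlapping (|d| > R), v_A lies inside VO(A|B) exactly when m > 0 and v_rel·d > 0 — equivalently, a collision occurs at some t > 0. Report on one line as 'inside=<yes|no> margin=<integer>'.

d = (-26, 25),  |d|² = 1301;  R = 6+2 = 8,  c = 1301−8² = 1237
v_rel = (-8, 3),  |v_rel|² = 73;  v_rel·d = (-8)·(-26) + (3)·(25) = 283
73·t² − 566·t + 1237 = 0  ⇒  m = 283² − 73·1237 = -10212
m = -10212 < 0,  v_rel·d = 283 > 0  ⇒  outside

inside=no margin=-10212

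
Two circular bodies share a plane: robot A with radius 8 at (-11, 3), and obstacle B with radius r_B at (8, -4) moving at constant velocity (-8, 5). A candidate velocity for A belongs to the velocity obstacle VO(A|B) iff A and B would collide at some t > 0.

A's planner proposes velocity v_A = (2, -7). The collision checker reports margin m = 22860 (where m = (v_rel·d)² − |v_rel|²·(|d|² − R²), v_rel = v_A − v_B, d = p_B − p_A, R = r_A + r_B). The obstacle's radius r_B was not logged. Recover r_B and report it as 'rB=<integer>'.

m = 22860
d = (19, -7);  v_rel = (10, -12),  |v_rel|² = 244
v_rel×d = (10)·(-7) − (-12)·(19) = 158
since m = R²·244 − 158²:  R² = (24964 + 22860) / 244 = 196
R = √196 = 14  ⇒  r_B = 14 − 8 = 6

rB=6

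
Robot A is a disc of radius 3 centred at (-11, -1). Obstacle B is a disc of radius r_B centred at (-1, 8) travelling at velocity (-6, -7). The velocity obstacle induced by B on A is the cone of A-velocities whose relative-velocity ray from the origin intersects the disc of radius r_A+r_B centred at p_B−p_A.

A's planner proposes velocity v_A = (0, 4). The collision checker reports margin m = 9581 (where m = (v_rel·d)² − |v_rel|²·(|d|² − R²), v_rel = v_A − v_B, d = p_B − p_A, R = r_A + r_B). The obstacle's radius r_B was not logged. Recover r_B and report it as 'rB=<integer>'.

m = 9581
d = (10, 9);  v_rel = (6, 11),  |v_rel|² = 157
v_rel×d = (6)·(9) − (11)·(10) = -56
since m = R²·157 − (-56)²:  R² = (3136 + 9581) / 157 = 81
R = √81 = 9  ⇒  r_B = 9 − 3 = 6

rB=6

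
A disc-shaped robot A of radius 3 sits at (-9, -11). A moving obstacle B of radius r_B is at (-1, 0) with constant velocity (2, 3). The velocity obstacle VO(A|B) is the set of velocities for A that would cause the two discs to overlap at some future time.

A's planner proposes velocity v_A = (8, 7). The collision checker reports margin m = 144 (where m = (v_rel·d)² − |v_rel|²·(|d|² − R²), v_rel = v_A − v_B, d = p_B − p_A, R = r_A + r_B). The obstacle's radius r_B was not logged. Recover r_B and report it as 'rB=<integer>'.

m = 144
d = (8, 11);  v_rel = (6, 4),  |v_rel|² = 52
v_rel×d = (6)·(11) − (4)·(8) = 34
since m = R²·52 − 34²:  R² = (1156 + 144) / 52 = 25
R = √25 = 5  ⇒  r_B = 5 − 3 = 2

rB=2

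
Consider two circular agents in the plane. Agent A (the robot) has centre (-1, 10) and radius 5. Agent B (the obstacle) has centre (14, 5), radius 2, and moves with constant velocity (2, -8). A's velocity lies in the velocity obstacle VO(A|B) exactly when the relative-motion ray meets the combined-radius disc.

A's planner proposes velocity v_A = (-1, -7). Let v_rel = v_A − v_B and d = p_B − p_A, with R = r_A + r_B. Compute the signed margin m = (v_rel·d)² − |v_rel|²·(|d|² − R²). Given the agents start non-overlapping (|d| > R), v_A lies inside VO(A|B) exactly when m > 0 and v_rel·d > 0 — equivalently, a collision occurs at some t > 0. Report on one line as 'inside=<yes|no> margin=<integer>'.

d = (15, -5),  |d|² = 250;  R = 5+2 = 7,  c = 250−7² = 201
v_rel = (-3, 1),  |v_rel|² = 10;  v_rel·d = (-3)·(15) + (1)·(-5) = -50
10·t² + 100·t + 201 = 0  ⇒  m = (-50)² − 10·201 = 490
m = 490 > 0,  v_rel·d = -50 < 0  ⇒  outside

inside=no margin=490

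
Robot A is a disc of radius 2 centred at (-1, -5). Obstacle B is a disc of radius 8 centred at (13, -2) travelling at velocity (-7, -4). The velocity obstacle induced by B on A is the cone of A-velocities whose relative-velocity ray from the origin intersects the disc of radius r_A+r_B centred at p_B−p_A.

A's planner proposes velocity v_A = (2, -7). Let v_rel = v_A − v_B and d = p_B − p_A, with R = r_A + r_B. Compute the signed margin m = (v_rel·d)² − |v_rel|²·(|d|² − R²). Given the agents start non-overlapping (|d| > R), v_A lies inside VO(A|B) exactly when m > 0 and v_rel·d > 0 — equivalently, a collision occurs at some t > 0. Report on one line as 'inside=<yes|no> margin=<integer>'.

d = (14, 3),  |d|² = 205;  R = 2+8 = 10,  c = 205−10² = 105
v_rel = (9, -3),  |v_rel|² = 90;  v_rel·d = (9)·(14) + (-3)·(3) = 117
90·t² − 234·t + 105 = 0  ⇒  m = 117² − 90·105 = 4239
m = 4239 > 0,  v_rel·d = 117 > 0  ⇒  inside

inside=yes margin=4239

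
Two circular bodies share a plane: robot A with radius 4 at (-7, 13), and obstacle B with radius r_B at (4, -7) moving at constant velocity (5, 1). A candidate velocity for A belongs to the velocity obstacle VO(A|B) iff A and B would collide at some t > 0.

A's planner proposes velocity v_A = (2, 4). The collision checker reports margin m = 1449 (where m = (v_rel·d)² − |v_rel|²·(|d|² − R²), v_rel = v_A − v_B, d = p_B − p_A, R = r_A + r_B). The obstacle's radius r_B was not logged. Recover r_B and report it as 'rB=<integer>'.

m = 1449
d = (11, -20);  v_rel = (-3, 3),  |v_rel|² = 18
v_rel×d = (-3)·(-20) − (3)·(11) = 27
since m = R²·18 − 27²:  R² = (729 + 1449) / 18 = 121
R = √121 = 11  ⇒  r_B = 11 − 4 = 7

rB=7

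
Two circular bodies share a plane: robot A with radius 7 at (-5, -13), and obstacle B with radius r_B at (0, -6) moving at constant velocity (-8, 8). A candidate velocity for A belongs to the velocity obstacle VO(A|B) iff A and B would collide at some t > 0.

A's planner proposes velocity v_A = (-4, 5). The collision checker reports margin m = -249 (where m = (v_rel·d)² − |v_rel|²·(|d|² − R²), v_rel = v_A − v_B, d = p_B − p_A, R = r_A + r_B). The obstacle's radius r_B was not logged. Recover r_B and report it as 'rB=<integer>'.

m = -249
d = (5, 7);  v_rel = (4, -3),  |v_rel|² = 25
v_rel×d = (4)·(7) − (-3)·(5) = 43
since m = R²·25 − 43²:  R² = (1849 + -249) / 25 = 64
R = √64 = 8  ⇒  r_B = 8 − 7 = 1

rB=1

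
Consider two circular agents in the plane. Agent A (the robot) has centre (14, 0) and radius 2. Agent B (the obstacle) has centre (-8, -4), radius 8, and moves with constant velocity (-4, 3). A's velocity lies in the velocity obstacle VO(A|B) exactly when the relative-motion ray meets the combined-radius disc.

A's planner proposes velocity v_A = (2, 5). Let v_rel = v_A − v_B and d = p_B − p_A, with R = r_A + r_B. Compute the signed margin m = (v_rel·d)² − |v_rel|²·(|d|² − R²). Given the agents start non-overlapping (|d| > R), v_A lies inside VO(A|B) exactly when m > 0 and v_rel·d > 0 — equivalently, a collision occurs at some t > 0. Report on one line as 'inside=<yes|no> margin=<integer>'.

d = (-22, -4),  |d|² = 500;  R = 2+8 = 10,  c = 500−10² = 400
v_rel = (6, 2),  |v_rel|² = 40;  v_rel·d = (6)·(-22) + (2)·(-4) = -140
40·t² + 280·t + 400 = 0  ⇒  m = (-140)² − 40·400 = 3600
m = 3600 > 0,  v_rel·d = -140 < 0  ⇒  outside

inside=no margin=3600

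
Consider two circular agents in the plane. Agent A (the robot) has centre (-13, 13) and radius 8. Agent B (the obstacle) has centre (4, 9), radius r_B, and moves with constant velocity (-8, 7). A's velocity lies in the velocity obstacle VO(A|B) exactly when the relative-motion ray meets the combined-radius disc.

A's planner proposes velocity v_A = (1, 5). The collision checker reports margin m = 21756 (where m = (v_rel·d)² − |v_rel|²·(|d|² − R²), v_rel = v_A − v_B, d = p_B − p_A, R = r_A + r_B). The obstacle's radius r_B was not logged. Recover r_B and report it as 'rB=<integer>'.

m = 21756
d = (17, -4);  v_rel = (9, -2),  |v_rel|² = 85
v_rel×d = (9)·(-4) − (-2)·(17) = -2
since m = R²·85 − (-2)²:  R² = (4 + 21756) / 85 = 256
R = √256 = 16  ⇒  r_B = 16 − 8 = 8

rB=8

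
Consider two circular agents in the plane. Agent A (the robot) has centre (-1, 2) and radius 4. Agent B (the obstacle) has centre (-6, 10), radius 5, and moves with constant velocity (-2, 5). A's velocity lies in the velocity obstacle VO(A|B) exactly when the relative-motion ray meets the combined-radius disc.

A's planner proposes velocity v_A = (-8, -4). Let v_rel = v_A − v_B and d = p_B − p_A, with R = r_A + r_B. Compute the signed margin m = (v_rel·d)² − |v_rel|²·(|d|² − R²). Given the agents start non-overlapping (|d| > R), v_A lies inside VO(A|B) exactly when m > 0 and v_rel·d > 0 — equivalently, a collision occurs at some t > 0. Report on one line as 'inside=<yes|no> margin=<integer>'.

d = (-5, 8),  |d|² = 89;  R = 4+5 = 9,  c = 89−9² = 8
v_rel = (-6, -9),  |v_rel|² = 117;  v_rel·d = (-6)·(-5) + (-9)·(8) = -42
117·t² + 84·t + 8 = 0  ⇒  m = (-42)² − 117·8 = 828
m = 828 > 0,  v_rel·d = -42 < 0  ⇒  outside

inside=no margin=828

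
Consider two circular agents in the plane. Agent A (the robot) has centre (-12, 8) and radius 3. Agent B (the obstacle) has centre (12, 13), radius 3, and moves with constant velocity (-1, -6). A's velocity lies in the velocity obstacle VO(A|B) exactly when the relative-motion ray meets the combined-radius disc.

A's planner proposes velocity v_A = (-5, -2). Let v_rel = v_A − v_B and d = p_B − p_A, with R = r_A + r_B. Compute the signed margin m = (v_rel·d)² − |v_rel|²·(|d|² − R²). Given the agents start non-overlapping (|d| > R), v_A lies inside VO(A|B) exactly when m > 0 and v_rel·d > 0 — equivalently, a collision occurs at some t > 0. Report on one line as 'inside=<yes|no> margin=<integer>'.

d = (24, 5),  |d|² = 601;  R = 3+3 = 6,  c = 601−6² = 565
v_rel = (-4, 4),  |v_rel|² = 32;  v_rel·d = (-4)·(24) + (4)·(5) = -76
32·t² + 152·t + 565 = 0  ⇒  m = (-76)² − 32·565 = -12304
m = -12304 < 0,  v_rel·d = -76 < 0  ⇒  outside

inside=no margin=-12304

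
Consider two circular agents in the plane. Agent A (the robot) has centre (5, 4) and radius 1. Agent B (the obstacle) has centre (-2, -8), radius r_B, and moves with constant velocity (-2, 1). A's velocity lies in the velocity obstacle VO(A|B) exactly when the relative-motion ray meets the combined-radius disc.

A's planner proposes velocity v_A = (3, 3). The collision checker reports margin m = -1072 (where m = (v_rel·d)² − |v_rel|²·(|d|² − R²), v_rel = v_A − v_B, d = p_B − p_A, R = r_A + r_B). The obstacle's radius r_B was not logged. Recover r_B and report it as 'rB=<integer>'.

m = -1072
d = (-7, -12);  v_rel = (5, 2),  |v_rel|² = 29
v_rel×d = (5)·(-12) − (2)·(-7) = -46
since m = R²·29 − (-46)²:  R² = (2116 + -1072) / 29 = 36
R = √36 = 6  ⇒  r_B = 6 − 1 = 5

rB=5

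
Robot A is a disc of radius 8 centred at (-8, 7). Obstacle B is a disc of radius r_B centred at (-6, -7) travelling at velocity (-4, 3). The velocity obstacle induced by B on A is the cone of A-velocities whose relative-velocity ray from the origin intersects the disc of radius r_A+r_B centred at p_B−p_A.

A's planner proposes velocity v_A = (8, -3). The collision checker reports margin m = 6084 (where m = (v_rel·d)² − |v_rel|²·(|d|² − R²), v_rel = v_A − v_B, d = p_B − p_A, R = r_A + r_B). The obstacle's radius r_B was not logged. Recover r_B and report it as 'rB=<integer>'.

m = 6084
d = (2, -14);  v_rel = (12, -6),  |v_rel|² = 180
v_rel×d = (12)·(-14) − (-6)·(2) = -156
since m = R²·180 − (-156)²:  R² = (24336 + 6084) / 180 = 169
R = √169 = 13  ⇒  r_B = 13 − 8 = 5

rB=5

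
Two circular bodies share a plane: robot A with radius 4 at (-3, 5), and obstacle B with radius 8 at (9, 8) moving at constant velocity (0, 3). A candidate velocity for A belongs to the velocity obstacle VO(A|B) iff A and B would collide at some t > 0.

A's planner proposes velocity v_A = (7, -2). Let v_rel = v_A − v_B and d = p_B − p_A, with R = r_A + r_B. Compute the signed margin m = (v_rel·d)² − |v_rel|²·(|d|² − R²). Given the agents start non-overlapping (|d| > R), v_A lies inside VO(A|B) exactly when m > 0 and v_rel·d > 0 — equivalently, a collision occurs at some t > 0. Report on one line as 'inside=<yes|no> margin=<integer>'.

d = (12, 3),  |d|² = 153;  R = 4+8 = 12,  c = 153−12² = 9
v_rel = (7, -5),  |v_rel|² = 74;  v_rel·d = (7)·(12) + (-5)·(3) = 69
74·t² − 138·t + 9 = 0  ⇒  m = 69² − 74·9 = 4095
m = 4095 > 0,  v_rel·d = 69 > 0  ⇒  inside

inside=yes margin=4095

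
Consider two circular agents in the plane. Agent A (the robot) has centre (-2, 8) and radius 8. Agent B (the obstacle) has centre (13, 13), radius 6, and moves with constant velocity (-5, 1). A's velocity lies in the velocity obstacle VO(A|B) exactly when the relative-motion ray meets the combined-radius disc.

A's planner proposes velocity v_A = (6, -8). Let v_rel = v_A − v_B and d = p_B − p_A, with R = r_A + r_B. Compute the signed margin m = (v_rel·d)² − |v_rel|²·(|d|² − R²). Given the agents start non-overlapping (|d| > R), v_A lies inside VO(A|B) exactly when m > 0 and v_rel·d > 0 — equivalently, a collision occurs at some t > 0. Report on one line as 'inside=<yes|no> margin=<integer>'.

d = (15, 5),  |d|² = 250;  R = 8+6 = 14,  c = 250−14² = 54
v_rel = (11, -9),  |v_rel|² = 202;  v_rel·d = (11)·(15) + (-9)·(5) = 120
202·t² − 240·t + 54 = 0  ⇒  m = 120² − 202·54 = 3492
m = 3492 > 0,  v_rel·d = 120 > 0  ⇒  inside

inside=yes margin=3492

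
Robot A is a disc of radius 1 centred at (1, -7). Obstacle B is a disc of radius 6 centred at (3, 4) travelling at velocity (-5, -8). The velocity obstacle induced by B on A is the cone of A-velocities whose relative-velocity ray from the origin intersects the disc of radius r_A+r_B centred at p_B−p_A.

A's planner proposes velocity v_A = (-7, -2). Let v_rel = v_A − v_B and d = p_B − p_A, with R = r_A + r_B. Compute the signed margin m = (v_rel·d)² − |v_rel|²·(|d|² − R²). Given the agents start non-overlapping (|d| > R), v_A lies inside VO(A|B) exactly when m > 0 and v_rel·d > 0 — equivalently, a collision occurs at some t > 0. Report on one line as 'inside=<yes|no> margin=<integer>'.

d = (2, 11),  |d|² = 125;  R = 1+6 = 7,  c = 125−7² = 76
v_rel = (-2, 6),  |v_rel|² = 40;  v_rel·d = (-2)·(2) + (6)·(11) = 62
40·t² − 124·t + 76 = 0  ⇒  m = 62² − 40·76 = 804
m = 804 > 0,  v_rel·d = 62 > 0  ⇒  inside

inside=yes margin=804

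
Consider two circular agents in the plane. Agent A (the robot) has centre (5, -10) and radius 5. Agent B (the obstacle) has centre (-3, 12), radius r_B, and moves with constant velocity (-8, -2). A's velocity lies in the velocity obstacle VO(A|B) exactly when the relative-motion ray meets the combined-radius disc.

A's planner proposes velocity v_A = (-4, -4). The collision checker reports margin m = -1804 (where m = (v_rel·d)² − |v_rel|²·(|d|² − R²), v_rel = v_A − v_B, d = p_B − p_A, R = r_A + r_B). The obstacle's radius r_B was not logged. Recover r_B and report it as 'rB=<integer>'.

m = -1804
d = (-8, 22);  v_rel = (4, -2),  |v_rel|² = 20
v_rel×d = (4)·(22) − (-2)·(-8) = 72
since m = R²·20 − 72²:  R² = (5184 + -1804) / 20 = 169
R = √169 = 13  ⇒  r_B = 13 − 5 = 8

rB=8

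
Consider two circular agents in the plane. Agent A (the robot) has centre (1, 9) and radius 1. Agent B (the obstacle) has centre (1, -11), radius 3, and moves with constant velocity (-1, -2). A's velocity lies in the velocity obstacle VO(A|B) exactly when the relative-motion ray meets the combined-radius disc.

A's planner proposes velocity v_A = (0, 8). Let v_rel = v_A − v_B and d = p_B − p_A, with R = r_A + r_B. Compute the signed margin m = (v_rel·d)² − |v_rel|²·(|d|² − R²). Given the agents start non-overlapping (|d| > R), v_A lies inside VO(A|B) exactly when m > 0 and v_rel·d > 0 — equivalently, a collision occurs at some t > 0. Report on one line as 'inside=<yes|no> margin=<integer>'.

d = (0, -20),  |d|² = 400;  R = 1+3 = 4,  c = 400−4² = 384
v_rel = (1, 10),  |v_rel|² = 101;  v_rel·d = (1)·(0) + (10)·(-20) = -200
101·t² + 400·t + 384 = 0  ⇒  m = (-200)² − 101·384 = 1216
m = 1216 > 0,  v_rel·d = -200 < 0  ⇒  outside

inside=no margin=1216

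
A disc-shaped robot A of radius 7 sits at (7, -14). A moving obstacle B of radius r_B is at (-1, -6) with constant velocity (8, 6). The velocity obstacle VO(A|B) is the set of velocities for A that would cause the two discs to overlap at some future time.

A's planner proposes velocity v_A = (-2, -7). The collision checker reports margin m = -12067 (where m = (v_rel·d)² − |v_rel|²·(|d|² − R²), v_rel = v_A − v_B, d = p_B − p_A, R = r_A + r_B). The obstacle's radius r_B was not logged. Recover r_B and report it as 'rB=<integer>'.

m = -12067
d = (-8, 8);  v_rel = (-10, -13),  |v_rel|² = 269
v_rel×d = (-10)·(8) − (-13)·(-8) = -184
since m = R²·269 − (-184)²:  R² = (33856 + -12067) / 269 = 81
R = √81 = 9  ⇒  r_B = 9 − 7 = 2

rB=2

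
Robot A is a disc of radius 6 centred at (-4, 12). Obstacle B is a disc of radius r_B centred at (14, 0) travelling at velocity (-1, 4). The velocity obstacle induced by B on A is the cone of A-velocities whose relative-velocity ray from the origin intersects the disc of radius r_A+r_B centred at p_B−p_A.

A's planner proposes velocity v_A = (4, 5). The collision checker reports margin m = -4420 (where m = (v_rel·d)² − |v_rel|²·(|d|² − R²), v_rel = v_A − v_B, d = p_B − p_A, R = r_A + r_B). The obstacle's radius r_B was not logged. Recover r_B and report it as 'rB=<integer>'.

m = -4420
d = (18, -12);  v_rel = (5, 1),  |v_rel|² = 26
v_rel×d = (5)·(-12) − (1)·(18) = -78
since m = R²·26 − (-78)²:  R² = (6084 + -4420) / 26 = 64
R = √64 = 8  ⇒  r_B = 8 − 6 = 2

rB=2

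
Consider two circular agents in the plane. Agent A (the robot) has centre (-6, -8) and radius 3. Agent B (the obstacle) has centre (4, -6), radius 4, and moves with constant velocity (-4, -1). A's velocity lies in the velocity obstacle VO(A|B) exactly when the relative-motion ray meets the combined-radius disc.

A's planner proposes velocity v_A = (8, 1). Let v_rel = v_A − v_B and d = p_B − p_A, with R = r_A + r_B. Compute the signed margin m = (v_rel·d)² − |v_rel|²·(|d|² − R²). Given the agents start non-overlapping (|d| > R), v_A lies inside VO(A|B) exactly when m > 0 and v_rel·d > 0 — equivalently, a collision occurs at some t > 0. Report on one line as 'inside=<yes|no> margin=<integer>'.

d = (10, 2),  |d|² = 104;  R = 3+4 = 7,  c = 104−7² = 55
v_rel = (12, 2),  |v_rel|² = 148;  v_rel·d = (12)·(10) + (2)·(2) = 124
148·t² − 248·t + 55 = 0  ⇒  m = 124² − 148·55 = 7236
m = 7236 > 0,  v_rel·d = 124 > 0  ⇒  inside

inside=yes margin=7236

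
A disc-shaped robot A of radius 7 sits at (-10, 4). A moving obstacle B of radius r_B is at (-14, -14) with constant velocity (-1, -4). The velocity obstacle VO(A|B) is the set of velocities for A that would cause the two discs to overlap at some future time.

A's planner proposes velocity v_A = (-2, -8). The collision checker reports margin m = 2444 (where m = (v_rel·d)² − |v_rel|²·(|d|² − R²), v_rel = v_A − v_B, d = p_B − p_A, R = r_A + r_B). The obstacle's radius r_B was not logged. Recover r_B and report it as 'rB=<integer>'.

m = 2444
d = (-4, -18);  v_rel = (-1, -4),  |v_rel|² = 17
v_rel×d = (-1)·(-18) − (-4)·(-4) = 2
since m = R²·17 − 2²:  R² = (4 + 2444) / 17 = 144
R = √144 = 12  ⇒  r_B = 12 − 7 = 5

rB=5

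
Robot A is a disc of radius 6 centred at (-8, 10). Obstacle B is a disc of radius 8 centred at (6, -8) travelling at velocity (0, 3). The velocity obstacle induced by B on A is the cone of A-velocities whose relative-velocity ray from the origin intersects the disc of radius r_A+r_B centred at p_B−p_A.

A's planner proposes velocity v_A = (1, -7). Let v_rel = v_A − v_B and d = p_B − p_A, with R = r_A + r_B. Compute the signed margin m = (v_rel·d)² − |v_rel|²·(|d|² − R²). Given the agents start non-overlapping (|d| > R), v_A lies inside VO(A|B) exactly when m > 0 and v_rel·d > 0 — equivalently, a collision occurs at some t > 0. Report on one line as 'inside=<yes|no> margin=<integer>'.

d = (14, -18),  |d|² = 520;  R = 6+8 = 14,  c = 520−14² = 324
v_rel = (1, -10),  |v_rel|² = 101;  v_rel·d = (1)·(14) + (-10)·(-18) = 194
101·t² − 388·t + 324 = 0  ⇒  m = 194² − 101·324 = 4912
m = 4912 > 0,  v_rel·d = 194 > 0  ⇒  inside

inside=yes margin=4912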